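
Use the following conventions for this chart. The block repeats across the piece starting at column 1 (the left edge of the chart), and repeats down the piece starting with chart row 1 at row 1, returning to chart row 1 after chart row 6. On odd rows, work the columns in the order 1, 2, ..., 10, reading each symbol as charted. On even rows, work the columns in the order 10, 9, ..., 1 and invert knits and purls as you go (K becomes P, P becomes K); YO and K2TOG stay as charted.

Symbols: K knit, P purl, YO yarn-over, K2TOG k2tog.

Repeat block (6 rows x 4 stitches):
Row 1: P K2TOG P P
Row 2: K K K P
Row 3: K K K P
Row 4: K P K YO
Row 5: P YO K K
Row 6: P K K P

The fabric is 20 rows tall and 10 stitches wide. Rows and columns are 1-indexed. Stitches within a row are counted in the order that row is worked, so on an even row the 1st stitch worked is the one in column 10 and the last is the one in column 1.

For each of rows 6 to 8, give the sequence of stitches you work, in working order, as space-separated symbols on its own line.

Row 6: chart row 6, WS - tiled (columns 1-10): P K K P P K K P P K; work from column 10 back to 1 with K<->P swapped.
Row 7: chart row 1, RS - tile across columns 1-10 and work as-is.
Row 8: chart row 2, WS - tiled (columns 1-10): K K K P K K K P K K; work from column 10 back to 1 with K<->P swapped.

Rows as worked:
P K K P P K K P P K
P K2TOG P P P K2TOG P P P K2TOG
P P K P P P K P P P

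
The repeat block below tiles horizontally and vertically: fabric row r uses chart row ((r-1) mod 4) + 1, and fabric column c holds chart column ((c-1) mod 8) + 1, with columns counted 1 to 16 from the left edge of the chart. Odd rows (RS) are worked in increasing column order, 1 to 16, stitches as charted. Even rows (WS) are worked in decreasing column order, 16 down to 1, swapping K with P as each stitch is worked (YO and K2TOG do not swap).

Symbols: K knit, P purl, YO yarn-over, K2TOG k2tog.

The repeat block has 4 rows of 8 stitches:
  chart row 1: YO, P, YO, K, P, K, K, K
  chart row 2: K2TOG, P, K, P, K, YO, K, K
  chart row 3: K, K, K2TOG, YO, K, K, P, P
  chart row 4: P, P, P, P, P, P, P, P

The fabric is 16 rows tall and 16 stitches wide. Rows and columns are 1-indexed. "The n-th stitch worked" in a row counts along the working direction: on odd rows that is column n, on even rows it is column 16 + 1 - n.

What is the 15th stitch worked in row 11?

Result:
P

Derivation:
For row 11: chart row = ((11-1) mod 4) + 1 = 3; this is a RS (odd) row.
Chart row 3 tiled across columns 1-16: K K K2TOG YO K K P P K K K2TOG YO K K P P
RS row: no reversal, no swap; stitch n worked = column n.
The 15th stitch worked is P.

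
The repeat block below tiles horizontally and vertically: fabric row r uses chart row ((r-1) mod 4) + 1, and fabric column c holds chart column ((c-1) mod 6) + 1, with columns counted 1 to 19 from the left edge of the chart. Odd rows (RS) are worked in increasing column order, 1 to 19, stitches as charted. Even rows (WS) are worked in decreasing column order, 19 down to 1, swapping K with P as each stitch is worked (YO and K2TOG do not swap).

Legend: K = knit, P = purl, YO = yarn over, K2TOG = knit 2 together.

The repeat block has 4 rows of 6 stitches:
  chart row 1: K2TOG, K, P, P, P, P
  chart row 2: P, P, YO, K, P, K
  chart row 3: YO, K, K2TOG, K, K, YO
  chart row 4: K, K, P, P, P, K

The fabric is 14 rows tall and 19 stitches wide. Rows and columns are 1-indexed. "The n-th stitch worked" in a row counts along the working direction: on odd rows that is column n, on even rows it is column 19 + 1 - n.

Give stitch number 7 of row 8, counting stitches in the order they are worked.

Stitch:
P

Derivation:
Row 8: (8-1) mod 4 = 3, so use chart row 4. Even row -> WS.
Chart row 4 tiled across columns 1-19: K K P P P K K K P P P K K K P P P K K
WS row: flip the tiled sequence (start at column 19) and apply K<->P; YO and K2TOG stay.
Row 8 as worked: P P K K K P P P K K K P P P K K K P P
Counting 7 along the worked row gives P.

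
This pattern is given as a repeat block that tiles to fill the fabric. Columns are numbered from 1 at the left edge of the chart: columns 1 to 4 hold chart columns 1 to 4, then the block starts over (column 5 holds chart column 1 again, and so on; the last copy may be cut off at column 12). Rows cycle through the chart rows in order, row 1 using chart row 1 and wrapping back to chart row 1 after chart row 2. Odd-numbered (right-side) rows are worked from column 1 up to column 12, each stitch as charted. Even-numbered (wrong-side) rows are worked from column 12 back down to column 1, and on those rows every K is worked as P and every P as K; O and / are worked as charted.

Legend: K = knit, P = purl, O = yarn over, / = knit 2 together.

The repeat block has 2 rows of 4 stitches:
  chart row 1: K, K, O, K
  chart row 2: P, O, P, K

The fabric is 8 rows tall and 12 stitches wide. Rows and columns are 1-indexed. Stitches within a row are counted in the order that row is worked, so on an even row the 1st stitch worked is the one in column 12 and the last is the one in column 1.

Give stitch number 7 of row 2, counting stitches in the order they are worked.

== STITCH ==
O

Derivation:
Row 2: (2-1) mod 2 = 1, so use chart row 2. Even row -> WS.
Chart row 2 tiled across columns 1-12: P O P K P O P K P O P K
Wrong side: read the tiled row from column 12 down to 1 and exchange K with P (leave O, /).
Row 2 as worked: P K O K P K O K P K O K
Counting 7 along the worked row gives O.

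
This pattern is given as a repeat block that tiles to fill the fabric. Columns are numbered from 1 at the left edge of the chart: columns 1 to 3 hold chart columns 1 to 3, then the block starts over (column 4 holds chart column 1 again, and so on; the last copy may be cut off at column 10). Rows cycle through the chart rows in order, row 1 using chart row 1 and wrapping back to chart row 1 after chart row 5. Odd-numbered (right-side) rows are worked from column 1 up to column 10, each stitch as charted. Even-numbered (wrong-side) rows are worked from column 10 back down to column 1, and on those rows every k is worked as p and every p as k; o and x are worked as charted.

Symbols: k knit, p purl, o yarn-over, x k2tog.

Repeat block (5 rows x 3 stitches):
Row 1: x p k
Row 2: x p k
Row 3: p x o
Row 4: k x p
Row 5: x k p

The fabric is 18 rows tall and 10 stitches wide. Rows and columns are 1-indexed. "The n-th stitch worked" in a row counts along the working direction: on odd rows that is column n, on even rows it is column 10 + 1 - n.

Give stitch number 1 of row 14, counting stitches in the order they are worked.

For row 14: chart row = ((14-1) mod 5) + 1 = 4; this is a WS (even) row.
Chart row 4 tiled across columns 1-10: k x p k x p k x p k
WS: work from column 10 back to column 1 (reverse the tiled row), swapping k<->p (o and x unchanged).
Row 14 as worked: p k x p k x p k x p
The 1st stitch worked is p.

Stitch:
p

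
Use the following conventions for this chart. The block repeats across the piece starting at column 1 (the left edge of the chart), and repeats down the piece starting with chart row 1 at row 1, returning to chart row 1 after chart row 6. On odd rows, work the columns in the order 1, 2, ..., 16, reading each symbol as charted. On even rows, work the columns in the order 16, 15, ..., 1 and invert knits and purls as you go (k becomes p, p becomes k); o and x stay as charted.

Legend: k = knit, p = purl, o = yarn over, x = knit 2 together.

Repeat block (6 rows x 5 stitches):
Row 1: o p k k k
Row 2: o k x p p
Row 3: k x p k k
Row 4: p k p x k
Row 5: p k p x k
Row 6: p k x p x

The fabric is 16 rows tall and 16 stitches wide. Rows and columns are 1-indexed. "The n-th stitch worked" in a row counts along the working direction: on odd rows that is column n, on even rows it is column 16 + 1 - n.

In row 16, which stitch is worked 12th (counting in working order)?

For row 16: chart row = ((16-1) mod 6) + 1 = 4; this is a WS (even) row.
Chart row 4 tiled across columns 1-16: p k p x k p k p x k p k p x k p
Wrong side: read the tiled row from column 16 down to 1 and exchange k with p (leave o, x).
Row 16 as worked: k p x k p k p x k p k p x k p k
Stitch 12 in working order -> p

== STITCH ==
p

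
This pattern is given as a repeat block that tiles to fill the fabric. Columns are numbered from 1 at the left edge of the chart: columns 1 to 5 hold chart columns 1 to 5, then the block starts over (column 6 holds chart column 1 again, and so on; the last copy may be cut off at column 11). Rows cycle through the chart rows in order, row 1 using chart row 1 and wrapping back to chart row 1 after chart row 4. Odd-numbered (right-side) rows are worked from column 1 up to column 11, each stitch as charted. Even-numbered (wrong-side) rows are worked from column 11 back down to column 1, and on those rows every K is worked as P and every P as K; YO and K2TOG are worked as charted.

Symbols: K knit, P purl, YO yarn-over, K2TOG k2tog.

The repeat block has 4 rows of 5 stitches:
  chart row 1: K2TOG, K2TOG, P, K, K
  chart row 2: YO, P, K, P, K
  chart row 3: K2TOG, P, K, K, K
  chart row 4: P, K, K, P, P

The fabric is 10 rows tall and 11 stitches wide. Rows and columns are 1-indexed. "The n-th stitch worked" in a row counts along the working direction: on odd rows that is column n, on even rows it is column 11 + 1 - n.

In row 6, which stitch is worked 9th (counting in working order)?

== STITCH ==
P

Derivation:
For row 6: chart row = ((6-1) mod 4) + 1 = 2; this is a WS (even) row.
Chart row 2 tiled across columns 1-11: YO P K P K YO P K P K YO
WS: work from column 11 back to column 1 (reverse the tiled row), swapping K<->P (YO and K2TOG unchanged).
Row 6 as worked: YO P K P K YO P K P K YO
Stitch 9 in working order -> P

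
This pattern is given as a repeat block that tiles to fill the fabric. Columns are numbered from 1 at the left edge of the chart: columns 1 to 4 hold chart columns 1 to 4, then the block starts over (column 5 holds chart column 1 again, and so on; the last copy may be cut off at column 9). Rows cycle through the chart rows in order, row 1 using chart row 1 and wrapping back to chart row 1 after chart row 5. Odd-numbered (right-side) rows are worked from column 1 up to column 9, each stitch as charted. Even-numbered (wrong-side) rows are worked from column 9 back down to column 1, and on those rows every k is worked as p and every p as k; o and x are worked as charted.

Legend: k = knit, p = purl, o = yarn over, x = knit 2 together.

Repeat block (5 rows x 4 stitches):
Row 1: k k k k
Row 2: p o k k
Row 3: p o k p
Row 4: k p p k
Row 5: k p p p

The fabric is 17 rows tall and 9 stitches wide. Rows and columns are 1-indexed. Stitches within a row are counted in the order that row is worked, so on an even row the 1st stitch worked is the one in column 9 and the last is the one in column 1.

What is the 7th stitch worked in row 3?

For row 3: chart row = ((3-1) mod 5) + 1 = 3; this is a RS (odd) row.
Chart row 3 tiled across columns 1-9: p o k p p o k p p
RS: work column 1 to column 9, symbols as charted — the tiled row is the row as worked.
Counting 7 along the worked row gives k.

== STITCH ==
k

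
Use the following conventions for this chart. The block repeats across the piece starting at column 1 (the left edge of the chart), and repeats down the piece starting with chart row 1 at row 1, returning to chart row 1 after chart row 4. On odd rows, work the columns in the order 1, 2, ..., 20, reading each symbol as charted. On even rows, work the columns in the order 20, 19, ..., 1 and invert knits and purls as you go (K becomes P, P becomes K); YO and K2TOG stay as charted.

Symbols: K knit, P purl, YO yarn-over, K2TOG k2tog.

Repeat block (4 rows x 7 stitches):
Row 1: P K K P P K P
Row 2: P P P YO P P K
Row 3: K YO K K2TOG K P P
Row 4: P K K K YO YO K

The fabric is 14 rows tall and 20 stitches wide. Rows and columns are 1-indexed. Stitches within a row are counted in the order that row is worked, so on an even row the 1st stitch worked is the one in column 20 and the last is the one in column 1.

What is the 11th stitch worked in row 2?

== STITCH ==
K

Derivation:
For row 2: chart row = ((2-1) mod 4) + 1 = 2; this is a WS (even) row.
Chart row 2 tiled across columns 1-20: P P P YO P P K P P P YO P P K P P P YO P P
Wrong side: read the tiled row from column 20 down to 1 and exchange K with P (leave YO, K2TOG).
Row 2 as worked: K K YO K K K P K K YO K K K P K K YO K K K
The 11th stitch worked is K.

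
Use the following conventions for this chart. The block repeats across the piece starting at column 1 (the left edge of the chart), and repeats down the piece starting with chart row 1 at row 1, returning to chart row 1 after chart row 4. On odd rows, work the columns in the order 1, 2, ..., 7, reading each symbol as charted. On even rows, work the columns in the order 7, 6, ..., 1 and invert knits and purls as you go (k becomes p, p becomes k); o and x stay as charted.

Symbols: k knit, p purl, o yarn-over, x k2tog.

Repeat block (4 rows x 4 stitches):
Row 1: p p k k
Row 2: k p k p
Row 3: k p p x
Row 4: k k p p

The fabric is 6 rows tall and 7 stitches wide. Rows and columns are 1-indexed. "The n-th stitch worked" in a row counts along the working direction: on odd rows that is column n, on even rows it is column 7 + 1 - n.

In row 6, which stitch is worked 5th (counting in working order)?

Result:
p

Derivation:
For row 6: chart row = ((6-1) mod 4) + 1 = 2; this is a WS (even) row.
Chart row 2 tiled across columns 1-7: k p k p k p k
WS: work from column 7 back to column 1 (reverse the tiled row), swapping k<->p (o and x unchanged).
Row 6 as worked: p k p k p k p
Counting 5 along the worked row gives p.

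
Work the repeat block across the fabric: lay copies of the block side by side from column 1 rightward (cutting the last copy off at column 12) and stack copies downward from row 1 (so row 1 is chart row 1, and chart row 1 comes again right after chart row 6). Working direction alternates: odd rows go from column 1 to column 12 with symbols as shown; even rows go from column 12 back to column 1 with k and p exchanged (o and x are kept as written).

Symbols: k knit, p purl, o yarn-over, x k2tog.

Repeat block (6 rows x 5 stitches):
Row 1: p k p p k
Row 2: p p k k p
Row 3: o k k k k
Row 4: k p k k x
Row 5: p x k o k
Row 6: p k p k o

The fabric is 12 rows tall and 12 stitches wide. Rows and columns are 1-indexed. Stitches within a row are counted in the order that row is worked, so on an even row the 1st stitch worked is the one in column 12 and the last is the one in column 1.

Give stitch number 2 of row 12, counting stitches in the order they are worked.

Row 12 uses chart row ((12-1) mod 6)+1 = 6. Row 12 is even, so WS.
Chart row 6 tiled across columns 1-12: p k p k o p k p k o p k
Wrong side: read the tiled row from column 12 down to 1 and exchange k with p (leave o, x).
Row 12 as worked: p k o p k p k o p k p k
The 2nd stitch worked is k.

Stitch:
k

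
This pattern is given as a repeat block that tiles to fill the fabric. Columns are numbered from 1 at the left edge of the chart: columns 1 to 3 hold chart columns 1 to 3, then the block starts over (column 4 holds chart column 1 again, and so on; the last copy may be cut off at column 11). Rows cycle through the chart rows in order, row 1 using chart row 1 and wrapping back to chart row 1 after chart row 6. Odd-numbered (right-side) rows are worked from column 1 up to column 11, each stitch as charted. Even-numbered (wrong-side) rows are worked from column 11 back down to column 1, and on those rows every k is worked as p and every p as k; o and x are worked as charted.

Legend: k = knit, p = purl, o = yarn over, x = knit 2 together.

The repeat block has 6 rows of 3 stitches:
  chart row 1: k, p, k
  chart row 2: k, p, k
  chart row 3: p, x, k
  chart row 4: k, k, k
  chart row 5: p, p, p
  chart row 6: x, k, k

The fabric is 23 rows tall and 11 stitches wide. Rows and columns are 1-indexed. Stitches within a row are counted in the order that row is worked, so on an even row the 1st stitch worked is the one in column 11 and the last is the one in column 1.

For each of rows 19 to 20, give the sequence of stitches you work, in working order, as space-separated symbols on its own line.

Row 19: chart row 1, RS - tile across columns 1-11 and work as-is.
Row 20: chart row 2, WS - tiled (columns 1-11): k p k k p k k p k k p; work from column 11 back to 1 with k<->p swapped.

Rows as worked:
k p k k p k k p k k p
k p p k p p k p p k p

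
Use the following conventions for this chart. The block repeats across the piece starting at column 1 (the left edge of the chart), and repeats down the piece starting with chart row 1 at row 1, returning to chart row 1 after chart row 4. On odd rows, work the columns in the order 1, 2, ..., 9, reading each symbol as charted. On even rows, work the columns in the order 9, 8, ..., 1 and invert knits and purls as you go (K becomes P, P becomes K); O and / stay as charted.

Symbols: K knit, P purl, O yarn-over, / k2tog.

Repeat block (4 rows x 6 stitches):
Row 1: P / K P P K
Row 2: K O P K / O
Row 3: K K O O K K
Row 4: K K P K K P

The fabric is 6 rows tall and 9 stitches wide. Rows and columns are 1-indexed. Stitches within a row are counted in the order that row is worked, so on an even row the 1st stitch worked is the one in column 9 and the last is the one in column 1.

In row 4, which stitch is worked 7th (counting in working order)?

Row 4: (4-1) mod 4 = 3, so use chart row 4. Even row -> WS.
Chart row 4 tiled across columns 1-9: K K P K K P K K P
WS: work from column 9 back to column 1 (reverse the tiled row), swapping K<->P (O and / unchanged).
Row 4 as worked: K P P K P P K P P
Stitch 7 in working order -> K

Stitch:
K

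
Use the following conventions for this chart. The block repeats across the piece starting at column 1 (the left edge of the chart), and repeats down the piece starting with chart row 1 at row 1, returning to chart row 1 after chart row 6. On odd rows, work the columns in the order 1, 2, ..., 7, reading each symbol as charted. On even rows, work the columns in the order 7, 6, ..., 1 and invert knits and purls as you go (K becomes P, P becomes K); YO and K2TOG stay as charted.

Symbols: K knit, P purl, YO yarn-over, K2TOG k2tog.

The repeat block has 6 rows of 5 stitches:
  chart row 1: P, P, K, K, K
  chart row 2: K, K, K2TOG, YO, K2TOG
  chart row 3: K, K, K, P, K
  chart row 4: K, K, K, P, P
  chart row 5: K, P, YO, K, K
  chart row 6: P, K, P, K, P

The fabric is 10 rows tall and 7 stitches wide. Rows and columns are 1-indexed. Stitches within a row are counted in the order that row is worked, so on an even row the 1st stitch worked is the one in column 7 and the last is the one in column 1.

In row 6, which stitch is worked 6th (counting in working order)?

Result:
P

Derivation:
For row 6: chart row = ((6-1) mod 6) + 1 = 6; this is a WS (even) row.
Chart row 6 tiled across columns 1-7: P K P K P P K
Wrong side: read the tiled row from column 7 down to 1 and exchange K with P (leave YO, K2TOG).
Row 6 as worked: P K K P K P K
The 6th stitch worked is P.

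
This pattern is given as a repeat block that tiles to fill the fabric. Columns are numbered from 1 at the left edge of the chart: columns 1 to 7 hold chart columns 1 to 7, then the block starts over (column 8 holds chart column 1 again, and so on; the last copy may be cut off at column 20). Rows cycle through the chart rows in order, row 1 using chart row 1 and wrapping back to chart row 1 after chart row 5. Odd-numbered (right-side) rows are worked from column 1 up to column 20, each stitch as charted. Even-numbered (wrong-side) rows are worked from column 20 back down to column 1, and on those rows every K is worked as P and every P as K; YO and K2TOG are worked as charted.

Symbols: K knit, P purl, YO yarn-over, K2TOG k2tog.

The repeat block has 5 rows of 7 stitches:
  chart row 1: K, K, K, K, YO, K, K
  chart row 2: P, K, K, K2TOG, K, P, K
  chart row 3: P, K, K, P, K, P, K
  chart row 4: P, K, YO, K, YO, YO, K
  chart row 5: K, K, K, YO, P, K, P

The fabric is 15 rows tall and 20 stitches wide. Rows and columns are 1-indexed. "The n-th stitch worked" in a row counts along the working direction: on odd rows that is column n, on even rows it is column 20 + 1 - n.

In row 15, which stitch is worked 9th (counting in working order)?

== STITCH ==
K

Derivation:
Row 15: (15-1) mod 5 = 4, so use chart row 5. Odd row -> RS.
Chart row 5 tiled across columns 1-20: K K K YO P K P K K K YO P K P K K K YO P K
RS: work column 1 to column 20, symbols as charted — the tiled row is the row as worked.
Counting 9 along the worked row gives K.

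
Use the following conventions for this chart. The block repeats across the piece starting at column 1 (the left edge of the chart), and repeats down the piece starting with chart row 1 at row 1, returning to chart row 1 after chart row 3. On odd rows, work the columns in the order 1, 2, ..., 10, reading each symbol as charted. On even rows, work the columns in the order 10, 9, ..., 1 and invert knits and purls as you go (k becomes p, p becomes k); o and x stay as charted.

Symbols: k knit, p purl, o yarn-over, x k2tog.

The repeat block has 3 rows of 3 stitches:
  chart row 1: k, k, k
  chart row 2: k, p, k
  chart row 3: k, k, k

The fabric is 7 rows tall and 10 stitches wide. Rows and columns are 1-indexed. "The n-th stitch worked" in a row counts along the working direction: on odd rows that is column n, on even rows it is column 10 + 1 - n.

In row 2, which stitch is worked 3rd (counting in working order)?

== STITCH ==
k

Derivation:
For row 2: chart row = ((2-1) mod 3) + 1 = 2; this is a WS (even) row.
Chart row 2 tiled across columns 1-10: k p k k p k k p k k
WS: work from column 10 back to column 1 (reverse the tiled row), swapping k<->p (o and x unchanged).
Row 2 as worked: p p k p p k p p k p
Counting 3 along the worked row gives k.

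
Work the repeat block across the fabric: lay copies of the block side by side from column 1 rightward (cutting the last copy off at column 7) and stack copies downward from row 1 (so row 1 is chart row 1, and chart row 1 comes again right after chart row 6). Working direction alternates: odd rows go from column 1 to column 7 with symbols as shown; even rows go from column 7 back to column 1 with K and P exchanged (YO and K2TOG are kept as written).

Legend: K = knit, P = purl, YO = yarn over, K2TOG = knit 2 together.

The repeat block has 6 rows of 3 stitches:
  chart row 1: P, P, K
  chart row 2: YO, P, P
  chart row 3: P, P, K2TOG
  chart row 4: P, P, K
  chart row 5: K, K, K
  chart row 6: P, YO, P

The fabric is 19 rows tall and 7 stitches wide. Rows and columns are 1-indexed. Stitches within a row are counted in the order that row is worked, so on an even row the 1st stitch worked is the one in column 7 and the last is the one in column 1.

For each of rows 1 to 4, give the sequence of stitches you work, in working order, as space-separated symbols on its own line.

== ROWS AS WORKED ==
P P K P P K P
YO K K YO K K YO
P P K2TOG P P K2TOG P
K P K K P K K

Derivation:
Row 1: chart row 1, RS - tile across columns 1-7 and work as-is.
Row 2: chart row 2, WS - tiled (columns 1-7): YO P P YO P P YO; work from column 7 back to 1 with K<->P swapped.
Row 3: chart row 3, RS - tile across columns 1-7 and work as-is.
Row 4: chart row 4, WS - tiled (columns 1-7): P P K P P K P; work from column 7 back to 1 with K<->P swapped.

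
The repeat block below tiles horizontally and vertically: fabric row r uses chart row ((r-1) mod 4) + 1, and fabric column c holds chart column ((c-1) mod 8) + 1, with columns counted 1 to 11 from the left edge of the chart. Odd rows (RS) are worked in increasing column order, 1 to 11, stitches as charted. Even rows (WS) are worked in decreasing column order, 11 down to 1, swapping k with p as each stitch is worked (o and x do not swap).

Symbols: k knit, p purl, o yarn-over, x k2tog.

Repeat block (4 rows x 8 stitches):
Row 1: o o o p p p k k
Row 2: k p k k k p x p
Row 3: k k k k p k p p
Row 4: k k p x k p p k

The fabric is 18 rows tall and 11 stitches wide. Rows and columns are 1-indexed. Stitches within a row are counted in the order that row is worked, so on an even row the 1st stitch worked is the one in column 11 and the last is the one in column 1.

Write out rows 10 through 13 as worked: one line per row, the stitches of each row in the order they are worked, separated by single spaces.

Result:
p k p k x k p p p k p
k k k k p k p p k k k
k p p p k k p x k p p
o o o p p p k k o o o

Derivation:
Row 10: chart row 2, WS - tiled (columns 1-11): k p k k k p x p k p k; work from column 11 back to 1 with k<->p swapped.
Row 11: chart row 3, RS - tile across columns 1-11 and work as-is.
Row 12: chart row 4, WS - tiled (columns 1-11): k k p x k p p k k k p; work from column 11 back to 1 with k<->p swapped.
Row 13: chart row 1, RS - tile across columns 1-11 and work as-is.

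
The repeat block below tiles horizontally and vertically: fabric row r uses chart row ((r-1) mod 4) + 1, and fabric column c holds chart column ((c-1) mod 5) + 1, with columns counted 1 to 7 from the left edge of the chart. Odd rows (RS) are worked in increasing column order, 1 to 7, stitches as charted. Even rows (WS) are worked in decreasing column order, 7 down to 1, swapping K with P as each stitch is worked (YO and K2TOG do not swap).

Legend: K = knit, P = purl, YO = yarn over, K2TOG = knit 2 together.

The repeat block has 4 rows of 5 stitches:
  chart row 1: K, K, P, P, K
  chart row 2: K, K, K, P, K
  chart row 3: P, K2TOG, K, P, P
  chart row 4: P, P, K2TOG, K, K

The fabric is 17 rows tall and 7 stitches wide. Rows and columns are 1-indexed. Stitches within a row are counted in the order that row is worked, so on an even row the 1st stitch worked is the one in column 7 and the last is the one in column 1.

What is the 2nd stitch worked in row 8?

Result:
K

Derivation:
Row 8 uses chart row ((8-1) mod 4)+1 = 4. Row 8 is even, so WS.
Chart row 4 tiled across columns 1-7: P P K2TOG K K P P
WS row: flip the tiled sequence (start at column 7) and apply K<->P; YO and K2TOG stay.
Row 8 as worked: K K P P K2TOG K K
Counting 2 along the worked row gives K.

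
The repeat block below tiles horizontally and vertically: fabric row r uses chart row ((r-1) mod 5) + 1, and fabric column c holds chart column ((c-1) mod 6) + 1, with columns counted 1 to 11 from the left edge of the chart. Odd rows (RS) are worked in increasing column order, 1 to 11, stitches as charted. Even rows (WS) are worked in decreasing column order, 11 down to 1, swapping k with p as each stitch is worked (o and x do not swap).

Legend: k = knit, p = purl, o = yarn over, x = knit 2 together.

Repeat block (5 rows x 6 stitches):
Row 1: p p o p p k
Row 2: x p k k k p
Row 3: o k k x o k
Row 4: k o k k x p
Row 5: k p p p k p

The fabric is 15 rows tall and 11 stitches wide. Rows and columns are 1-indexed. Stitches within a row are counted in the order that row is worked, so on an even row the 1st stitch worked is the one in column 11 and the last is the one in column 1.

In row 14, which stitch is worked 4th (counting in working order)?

Row 14 uses chart row ((14-1) mod 5)+1 = 4. Row 14 is even, so WS.
Chart row 4 tiled across columns 1-11: k o k k x p k o k k x
Wrong side: read the tiled row from column 11 down to 1 and exchange k with p (leave o, x).
Row 14 as worked: x p p o p k x p p o p
The 4th stitch worked is o.

== STITCH ==
o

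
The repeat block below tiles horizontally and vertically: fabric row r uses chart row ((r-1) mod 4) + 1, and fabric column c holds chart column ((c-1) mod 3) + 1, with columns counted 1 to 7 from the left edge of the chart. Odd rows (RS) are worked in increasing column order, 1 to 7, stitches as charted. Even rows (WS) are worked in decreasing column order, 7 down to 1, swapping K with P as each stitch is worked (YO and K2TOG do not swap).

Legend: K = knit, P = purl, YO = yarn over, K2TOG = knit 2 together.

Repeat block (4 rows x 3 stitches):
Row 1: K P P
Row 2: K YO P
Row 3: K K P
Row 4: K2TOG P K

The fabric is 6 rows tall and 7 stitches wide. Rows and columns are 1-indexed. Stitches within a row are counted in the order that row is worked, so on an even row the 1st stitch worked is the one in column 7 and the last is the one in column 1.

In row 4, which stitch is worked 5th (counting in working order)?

Row 4 uses chart row ((4-1) mod 4)+1 = 4. Row 4 is even, so WS.
Chart row 4 tiled across columns 1-7: K2TOG P K K2TOG P K K2TOG
WS row: flip the tiled sequence (start at column 7) and apply K<->P; YO and K2TOG stay.
Row 4 as worked: K2TOG P K K2TOG P K K2TOG
Stitch 5 in working order -> P

Stitch:
P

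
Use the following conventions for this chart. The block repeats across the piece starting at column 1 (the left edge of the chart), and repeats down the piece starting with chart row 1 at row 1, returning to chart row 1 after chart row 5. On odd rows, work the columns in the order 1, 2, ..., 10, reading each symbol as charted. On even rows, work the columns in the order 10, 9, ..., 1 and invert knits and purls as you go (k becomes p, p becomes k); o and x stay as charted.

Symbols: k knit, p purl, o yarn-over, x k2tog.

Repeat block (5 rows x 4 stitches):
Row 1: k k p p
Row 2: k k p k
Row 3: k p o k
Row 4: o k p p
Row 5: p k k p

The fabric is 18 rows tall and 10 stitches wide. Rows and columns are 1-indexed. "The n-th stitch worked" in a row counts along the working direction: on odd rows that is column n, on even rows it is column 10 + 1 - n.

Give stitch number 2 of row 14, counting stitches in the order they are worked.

Stitch:
o

Derivation:
For row 14: chart row = ((14-1) mod 5) + 1 = 4; this is a WS (even) row.
Chart row 4 tiled across columns 1-10: o k p p o k p p o k
Wrong side: read the tiled row from column 10 down to 1 and exchange k with p (leave o, x).
Row 14 as worked: p o k k p o k k p o
Counting 2 along the worked row gives o.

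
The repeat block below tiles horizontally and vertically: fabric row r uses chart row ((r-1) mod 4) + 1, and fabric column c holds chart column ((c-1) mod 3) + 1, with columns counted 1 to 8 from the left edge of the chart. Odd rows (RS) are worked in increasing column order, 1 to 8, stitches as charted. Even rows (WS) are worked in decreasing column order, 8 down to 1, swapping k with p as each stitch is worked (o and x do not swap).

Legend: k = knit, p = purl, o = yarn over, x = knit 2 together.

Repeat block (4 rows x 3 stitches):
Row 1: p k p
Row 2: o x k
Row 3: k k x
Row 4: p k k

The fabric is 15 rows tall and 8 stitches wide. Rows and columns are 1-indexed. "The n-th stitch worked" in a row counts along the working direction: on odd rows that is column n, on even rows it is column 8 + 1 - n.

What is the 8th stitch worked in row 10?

For row 10: chart row = ((10-1) mod 4) + 1 = 2; this is a WS (even) row.
Chart row 2 tiled across columns 1-8: o x k o x k o x
WS: work from column 8 back to column 1 (reverse the tiled row), swapping k<->p (o and x unchanged).
Row 10 as worked: x o p x o p x o
Counting 8 along the worked row gives o.

Stitch:
o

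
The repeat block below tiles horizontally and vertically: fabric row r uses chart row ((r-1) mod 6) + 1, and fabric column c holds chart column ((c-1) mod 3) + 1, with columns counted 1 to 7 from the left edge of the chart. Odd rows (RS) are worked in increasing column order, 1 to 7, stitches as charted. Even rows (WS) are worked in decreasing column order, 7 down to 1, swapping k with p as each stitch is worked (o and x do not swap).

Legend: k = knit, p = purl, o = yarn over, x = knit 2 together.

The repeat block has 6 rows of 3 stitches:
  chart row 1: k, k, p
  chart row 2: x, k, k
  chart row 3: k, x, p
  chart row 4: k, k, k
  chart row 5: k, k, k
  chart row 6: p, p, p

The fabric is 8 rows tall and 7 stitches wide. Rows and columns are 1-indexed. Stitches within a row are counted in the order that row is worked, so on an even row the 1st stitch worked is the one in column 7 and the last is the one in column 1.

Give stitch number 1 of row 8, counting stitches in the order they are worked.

Row 8 uses chart row ((8-1) mod 6)+1 = 2. Row 8 is even, so WS.
Chart row 2 tiled across columns 1-7: x k k x k k x
WS row: flip the tiled sequence (start at column 7) and apply k<->p; o and x stay.
Row 8 as worked: x p p x p p x
Stitch 1 in working order -> x

== STITCH ==
x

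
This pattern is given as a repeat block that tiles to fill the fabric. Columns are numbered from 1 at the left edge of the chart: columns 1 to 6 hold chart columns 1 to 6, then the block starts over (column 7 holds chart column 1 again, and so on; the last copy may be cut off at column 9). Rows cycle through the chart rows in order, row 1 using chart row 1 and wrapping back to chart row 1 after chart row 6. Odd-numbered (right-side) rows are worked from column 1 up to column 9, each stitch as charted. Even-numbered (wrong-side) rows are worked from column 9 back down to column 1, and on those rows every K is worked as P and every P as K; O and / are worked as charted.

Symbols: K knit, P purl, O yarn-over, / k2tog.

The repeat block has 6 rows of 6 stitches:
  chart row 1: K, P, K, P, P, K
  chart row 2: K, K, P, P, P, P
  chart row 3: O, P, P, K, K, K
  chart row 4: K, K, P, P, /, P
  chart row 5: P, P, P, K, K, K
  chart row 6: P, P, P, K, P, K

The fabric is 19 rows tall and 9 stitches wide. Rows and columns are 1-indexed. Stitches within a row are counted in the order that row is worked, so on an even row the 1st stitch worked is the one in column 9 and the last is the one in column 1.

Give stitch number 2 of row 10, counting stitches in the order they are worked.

For row 10: chart row = ((10-1) mod 6) + 1 = 4; this is a WS (even) row.
Chart row 4 tiled across columns 1-9: K K P P / P K K P
WS: work from column 9 back to column 1 (reverse the tiled row), swapping K<->P (O and / unchanged).
Row 10 as worked: K P P K / K K P P
Stitch 2 in working order -> P

Stitch:
P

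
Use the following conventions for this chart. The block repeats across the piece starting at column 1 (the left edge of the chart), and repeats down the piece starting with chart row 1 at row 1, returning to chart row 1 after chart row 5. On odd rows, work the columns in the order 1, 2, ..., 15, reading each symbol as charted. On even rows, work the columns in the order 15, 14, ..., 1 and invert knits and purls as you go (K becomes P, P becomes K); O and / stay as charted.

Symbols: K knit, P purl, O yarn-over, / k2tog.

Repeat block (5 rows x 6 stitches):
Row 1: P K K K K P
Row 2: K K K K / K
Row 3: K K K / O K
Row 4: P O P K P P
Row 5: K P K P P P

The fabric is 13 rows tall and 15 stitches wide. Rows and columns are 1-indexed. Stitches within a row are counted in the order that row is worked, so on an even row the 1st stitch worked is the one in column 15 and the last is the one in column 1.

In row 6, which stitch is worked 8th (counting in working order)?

Stitch:
P

Derivation:
Row 6: (6-1) mod 5 = 0, so use chart row 1. Even row -> WS.
Chart row 1 tiled across columns 1-15: P K K K K P P K K K K P P K K
Wrong side: read the tiled row from column 15 down to 1 and exchange K with P (leave O, /).
Row 6 as worked: P P K K P P P P K K P P P P K
Counting 8 along the worked row gives P.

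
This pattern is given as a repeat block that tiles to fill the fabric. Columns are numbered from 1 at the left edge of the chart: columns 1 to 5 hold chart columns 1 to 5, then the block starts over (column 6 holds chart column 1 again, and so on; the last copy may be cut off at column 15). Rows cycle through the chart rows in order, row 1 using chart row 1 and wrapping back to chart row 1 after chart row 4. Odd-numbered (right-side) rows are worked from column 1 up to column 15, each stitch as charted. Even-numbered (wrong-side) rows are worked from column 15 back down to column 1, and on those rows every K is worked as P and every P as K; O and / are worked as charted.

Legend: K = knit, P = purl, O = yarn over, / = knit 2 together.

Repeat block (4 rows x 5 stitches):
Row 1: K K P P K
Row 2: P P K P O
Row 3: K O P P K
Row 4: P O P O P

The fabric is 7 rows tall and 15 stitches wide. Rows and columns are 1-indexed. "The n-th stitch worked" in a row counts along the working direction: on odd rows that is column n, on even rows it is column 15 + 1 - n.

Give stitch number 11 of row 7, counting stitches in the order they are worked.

For row 7: chart row = ((7-1) mod 4) + 1 = 3; this is a RS (odd) row.
Chart row 3 tiled across columns 1-15: K O P P K K O P P K K O P P K
Right side: take the tiled row as-is (worked left to right from column 1).
Stitch 11 in working order -> K

Stitch:
K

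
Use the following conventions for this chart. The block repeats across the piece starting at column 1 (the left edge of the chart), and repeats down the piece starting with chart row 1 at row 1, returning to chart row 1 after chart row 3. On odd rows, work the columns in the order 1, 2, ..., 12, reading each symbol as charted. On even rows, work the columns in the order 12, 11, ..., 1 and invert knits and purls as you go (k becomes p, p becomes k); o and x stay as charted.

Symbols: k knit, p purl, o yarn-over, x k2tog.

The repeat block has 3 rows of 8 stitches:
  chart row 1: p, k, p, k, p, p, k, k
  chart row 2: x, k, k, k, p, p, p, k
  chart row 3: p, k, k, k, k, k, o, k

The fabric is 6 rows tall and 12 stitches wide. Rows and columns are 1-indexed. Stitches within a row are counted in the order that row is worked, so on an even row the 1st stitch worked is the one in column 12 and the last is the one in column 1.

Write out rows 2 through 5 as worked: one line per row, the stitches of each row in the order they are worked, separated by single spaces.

Result:
p p p x p k k k p p p x
p k k k k k o k p k k k
p k p k p p k k p k p k
x k k k p p p k x k k k

Derivation:
Row 2: chart row 2, WS - tiled (columns 1-12): x k k k p p p k x k k k; work from column 12 back to 1 with k<->p swapped.
Row 3: chart row 3, RS - tile across columns 1-12 and work as-is.
Row 4: chart row 1, WS - tiled (columns 1-12): p k p k p p k k p k p k; work from column 12 back to 1 with k<->p swapped.
Row 5: chart row 2, RS - tile across columns 1-12 and work as-is.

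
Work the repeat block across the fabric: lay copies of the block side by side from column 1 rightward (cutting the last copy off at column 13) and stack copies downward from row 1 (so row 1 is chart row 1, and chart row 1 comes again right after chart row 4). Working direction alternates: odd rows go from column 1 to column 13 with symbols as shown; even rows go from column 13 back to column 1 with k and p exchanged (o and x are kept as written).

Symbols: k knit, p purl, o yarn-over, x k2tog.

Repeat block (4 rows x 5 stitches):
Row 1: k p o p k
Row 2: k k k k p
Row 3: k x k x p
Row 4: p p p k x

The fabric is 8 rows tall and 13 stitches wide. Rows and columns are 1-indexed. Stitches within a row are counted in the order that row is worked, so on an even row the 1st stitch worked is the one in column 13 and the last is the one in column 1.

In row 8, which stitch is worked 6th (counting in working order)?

For row 8: chart row = ((8-1) mod 4) + 1 = 4; this is a WS (even) row.
Chart row 4 tiled across columns 1-13: p p p k x p p p k x p p p
WS: work from column 13 back to column 1 (reverse the tiled row), swapping k<->p (o and x unchanged).
Row 8 as worked: k k k x p k k k x p k k k
The 6th stitch worked is k.

Result:
k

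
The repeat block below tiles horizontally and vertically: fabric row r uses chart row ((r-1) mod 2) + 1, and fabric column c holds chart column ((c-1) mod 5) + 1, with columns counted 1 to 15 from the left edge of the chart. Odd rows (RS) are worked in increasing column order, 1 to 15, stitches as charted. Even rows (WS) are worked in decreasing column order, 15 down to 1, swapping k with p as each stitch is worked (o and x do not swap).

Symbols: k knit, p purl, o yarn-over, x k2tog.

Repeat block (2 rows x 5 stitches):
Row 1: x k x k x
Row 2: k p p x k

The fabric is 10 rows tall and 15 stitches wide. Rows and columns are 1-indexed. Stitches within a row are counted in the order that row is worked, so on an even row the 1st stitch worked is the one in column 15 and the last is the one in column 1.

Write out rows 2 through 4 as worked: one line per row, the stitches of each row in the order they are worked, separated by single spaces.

Result:
p x k k p p x k k p p x k k p
x k x k x x k x k x x k x k x
p x k k p p x k k p p x k k p

Derivation:
Row 2: chart row 2, WS - tiled (columns 1-15): k p p x k k p p x k k p p x k; work from column 15 back to 1 with k<->p swapped.
Row 3: chart row 1, RS - tile across columns 1-15 and work as-is.
Row 4: chart row 2, WS - tiled (columns 1-15): k p p x k k p p x k k p p x k; work from column 15 back to 1 with k<->p swapped.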